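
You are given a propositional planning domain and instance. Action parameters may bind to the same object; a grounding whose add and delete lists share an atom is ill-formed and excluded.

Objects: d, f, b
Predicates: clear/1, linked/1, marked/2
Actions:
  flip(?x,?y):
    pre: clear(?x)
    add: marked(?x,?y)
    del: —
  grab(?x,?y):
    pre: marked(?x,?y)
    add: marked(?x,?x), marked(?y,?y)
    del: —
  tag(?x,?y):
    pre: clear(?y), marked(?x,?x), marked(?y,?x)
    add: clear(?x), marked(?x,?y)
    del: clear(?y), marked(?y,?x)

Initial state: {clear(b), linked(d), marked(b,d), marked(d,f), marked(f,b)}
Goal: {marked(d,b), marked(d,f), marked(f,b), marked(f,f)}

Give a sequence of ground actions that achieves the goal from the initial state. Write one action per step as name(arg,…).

grab(d,f); tag(d,b)

1. grab(d,f)  →  {clear(b), linked(d), marked(b,d), marked(d,d), marked(d,f), marked(f,b), marked(f,f)}
2. tag(d,b)  →  {clear(d), linked(d), marked(d,b), marked(d,d), marked(d,f), marked(f,b), marked(f,f)}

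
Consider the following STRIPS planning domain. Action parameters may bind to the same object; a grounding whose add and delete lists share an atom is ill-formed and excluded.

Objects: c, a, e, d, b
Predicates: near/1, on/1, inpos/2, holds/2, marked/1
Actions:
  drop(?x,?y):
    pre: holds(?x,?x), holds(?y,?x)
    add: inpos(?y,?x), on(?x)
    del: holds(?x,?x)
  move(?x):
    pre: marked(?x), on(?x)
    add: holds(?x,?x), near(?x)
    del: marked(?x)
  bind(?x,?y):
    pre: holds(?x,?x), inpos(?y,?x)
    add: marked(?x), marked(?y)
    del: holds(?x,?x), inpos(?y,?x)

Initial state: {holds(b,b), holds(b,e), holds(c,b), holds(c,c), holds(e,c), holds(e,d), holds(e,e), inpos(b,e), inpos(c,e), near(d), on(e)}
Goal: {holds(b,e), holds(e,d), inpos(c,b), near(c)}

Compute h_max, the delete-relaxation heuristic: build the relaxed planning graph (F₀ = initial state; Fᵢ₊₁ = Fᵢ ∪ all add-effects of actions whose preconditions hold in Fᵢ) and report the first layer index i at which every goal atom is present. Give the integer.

2

F0 = init (11 atoms)
F1 = F0 ∪ {inpos(b,b), inpos(c,b), inpos(c,c), inpos(e,c), inpos(e,e), marked(b), marked(c), marked(e), on(b), on(c)}  (21 atoms)
F2 = F1 ∪ {near(b), near(c), near(e)}  (24 atoms)
goal ⊆ F2  ⇒  h_max = 2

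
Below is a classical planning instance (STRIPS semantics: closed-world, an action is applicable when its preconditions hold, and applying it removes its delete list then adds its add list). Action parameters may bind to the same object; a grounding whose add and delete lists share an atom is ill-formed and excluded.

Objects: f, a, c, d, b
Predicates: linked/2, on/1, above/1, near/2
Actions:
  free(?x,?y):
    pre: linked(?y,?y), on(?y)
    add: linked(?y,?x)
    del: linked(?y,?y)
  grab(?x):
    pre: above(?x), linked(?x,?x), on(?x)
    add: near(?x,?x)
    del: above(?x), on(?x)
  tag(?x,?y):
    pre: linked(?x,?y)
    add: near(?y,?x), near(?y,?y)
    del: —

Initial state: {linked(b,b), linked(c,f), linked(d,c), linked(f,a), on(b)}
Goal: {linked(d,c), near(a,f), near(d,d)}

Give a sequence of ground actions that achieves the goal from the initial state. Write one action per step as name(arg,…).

1. free(d,b)  →  {linked(b,d), linked(c,f), linked(d,c), linked(f,a), on(b)}
2. tag(f,a)  →  {linked(b,d), linked(c,f), linked(d,c), linked(f,a), near(a,a), near(a,f), on(b)}
3. tag(b,d)  →  {linked(b,d), linked(c,f), linked(d,c), linked(f,a), near(a,a), near(a,f), near(d,b), near(d,d), on(b)}

free(d,b); tag(f,a); tag(b,d)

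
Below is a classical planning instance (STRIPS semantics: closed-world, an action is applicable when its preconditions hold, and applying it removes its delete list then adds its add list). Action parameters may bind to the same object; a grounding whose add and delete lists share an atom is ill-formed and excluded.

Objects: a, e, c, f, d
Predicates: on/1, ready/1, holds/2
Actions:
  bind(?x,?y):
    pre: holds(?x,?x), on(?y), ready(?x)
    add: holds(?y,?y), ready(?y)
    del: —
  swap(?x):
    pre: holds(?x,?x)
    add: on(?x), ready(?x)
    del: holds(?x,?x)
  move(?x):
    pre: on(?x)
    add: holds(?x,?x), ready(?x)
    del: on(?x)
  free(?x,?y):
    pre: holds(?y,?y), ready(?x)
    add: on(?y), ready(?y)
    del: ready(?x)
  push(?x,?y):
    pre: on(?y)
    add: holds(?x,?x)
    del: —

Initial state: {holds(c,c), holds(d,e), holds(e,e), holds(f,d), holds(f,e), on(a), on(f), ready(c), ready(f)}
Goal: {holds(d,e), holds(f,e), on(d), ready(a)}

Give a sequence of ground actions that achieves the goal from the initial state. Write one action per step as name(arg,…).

bind(c,a); push(d,a); swap(d)

1. bind(c,a)  →  {holds(a,a), holds(c,c), holds(d,e), holds(e,e), holds(f,d), holds(f,e), on(a), on(f), ready(a), ready(c), ready(f)}
2. push(d,a)  →  {holds(a,a), holds(c,c), holds(d,d), holds(d,e), holds(e,e), holds(f,d), holds(f,e), on(a), on(f), ready(a), ready(c), ready(f)}
3. swap(d)  →  {holds(a,a), holds(c,c), holds(d,e), holds(e,e), holds(f,d), holds(f,e), on(a), on(d), on(f), ready(a), ready(c), ready(d), ready(f)}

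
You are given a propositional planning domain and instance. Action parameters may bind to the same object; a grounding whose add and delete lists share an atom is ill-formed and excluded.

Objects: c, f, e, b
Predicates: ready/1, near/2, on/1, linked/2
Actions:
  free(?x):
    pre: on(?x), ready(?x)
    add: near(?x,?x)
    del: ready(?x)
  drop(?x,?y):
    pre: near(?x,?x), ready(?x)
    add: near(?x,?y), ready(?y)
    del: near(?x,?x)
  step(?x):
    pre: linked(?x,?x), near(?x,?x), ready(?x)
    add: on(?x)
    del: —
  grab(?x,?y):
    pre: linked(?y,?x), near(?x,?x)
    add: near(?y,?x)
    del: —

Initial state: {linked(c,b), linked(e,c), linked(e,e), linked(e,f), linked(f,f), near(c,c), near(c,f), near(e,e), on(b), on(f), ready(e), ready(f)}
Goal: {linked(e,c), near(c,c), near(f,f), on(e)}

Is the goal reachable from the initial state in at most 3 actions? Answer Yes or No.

1. free(f)  →  {linked(c,b), linked(e,c), linked(e,e), linked(e,f), linked(f,f), near(c,c), near(c,f), near(e,e), near(f,f), on(b), on(f), ready(e)}
2. step(e)  →  {linked(c,b), linked(e,c), linked(e,e), linked(e,f), linked(f,f), near(c,c), near(c,f), near(e,e), near(f,f), on(b), on(e), on(f), ready(e)}
optimal plan length = 2; 2 ≤ 3

Yes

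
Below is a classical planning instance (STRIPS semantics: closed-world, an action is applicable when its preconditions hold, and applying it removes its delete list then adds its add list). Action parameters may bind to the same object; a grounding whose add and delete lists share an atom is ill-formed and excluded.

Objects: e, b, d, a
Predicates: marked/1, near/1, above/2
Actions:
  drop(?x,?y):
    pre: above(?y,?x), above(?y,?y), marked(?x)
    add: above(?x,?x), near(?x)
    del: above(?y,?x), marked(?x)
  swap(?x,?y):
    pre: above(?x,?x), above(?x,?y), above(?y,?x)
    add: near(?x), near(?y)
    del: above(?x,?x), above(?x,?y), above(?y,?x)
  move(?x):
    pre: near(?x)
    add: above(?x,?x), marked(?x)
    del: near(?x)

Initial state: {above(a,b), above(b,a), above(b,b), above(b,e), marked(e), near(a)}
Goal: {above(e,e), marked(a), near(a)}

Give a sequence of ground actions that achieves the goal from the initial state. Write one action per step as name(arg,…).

drop(e,b); move(a); swap(b,a)

1. drop(e,b)  →  {above(a,b), above(b,a), above(b,b), above(e,e), near(a), near(e)}
2. move(a)  →  {above(a,a), above(a,b), above(b,a), above(b,b), above(e,e), marked(a), near(e)}
3. swap(b,a)  →  {above(a,a), above(e,e), marked(a), near(a), near(b), near(e)}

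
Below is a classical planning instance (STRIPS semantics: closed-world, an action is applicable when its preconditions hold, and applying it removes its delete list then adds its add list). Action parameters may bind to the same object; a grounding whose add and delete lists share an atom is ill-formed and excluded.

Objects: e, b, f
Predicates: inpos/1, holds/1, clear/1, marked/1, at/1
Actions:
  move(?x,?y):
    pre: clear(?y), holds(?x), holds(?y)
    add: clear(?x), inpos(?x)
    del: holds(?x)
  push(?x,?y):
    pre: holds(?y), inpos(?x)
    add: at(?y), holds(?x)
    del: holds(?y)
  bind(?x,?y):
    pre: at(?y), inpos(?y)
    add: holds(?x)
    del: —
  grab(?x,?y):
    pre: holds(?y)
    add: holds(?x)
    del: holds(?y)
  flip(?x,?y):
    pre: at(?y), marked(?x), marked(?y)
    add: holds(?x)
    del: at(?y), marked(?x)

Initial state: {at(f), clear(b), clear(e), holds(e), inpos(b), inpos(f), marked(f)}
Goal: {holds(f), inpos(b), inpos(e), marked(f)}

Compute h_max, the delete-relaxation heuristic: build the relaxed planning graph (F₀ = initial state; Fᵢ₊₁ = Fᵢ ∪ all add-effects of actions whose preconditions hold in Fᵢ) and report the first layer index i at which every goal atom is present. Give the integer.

F0 = init (7 atoms)
F1 = F0 ∪ {at(e), holds(b), holds(f), inpos(e)}  (11 atoms)
goal ⊆ F1  ⇒  h_max = 1

1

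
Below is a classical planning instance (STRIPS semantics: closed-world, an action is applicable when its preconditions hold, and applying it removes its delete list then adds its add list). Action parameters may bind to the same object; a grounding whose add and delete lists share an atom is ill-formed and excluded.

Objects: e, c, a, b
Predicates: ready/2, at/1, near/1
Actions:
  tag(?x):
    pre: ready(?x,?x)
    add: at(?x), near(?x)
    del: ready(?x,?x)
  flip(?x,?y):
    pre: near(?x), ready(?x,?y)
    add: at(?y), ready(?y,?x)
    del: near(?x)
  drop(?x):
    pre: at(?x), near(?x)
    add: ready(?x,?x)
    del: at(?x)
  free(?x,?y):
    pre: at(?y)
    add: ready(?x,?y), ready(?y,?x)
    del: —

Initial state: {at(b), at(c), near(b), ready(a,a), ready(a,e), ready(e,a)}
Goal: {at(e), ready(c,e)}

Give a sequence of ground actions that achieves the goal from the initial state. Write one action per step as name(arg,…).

1. tag(a)  →  {at(a), at(b), at(c), near(a), near(b), ready(a,e), ready(e,a)}
2. flip(a,e)  →  {at(a), at(b), at(c), at(e), near(b), ready(a,e), ready(e,a)}
3. free(e,c)  →  {at(a), at(b), at(c), at(e), near(b), ready(a,e), ready(c,e), ready(e,a), ready(e,c)}

tag(a); flip(a,e); free(e,c)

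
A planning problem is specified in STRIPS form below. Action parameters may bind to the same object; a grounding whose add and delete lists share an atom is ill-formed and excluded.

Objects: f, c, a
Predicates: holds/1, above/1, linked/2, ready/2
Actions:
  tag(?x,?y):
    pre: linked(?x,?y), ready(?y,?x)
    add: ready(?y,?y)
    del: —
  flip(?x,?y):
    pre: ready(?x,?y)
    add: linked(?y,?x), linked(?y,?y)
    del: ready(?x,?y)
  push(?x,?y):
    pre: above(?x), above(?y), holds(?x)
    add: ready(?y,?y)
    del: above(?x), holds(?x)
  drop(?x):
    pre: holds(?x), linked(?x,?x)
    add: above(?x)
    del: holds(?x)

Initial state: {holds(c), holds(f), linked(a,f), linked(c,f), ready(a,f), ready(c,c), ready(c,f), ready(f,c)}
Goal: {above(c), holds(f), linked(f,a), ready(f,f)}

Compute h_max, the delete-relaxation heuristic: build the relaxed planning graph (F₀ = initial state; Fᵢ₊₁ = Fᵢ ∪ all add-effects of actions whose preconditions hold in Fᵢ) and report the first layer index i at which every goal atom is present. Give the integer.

2

F0 = init (8 atoms)
F1 = F0 ∪ {linked(c,c), linked(f,a), linked(f,c), linked(f,f), ready(f,f)}  (13 atoms)
F2 = F1 ∪ {above(c), above(f), ready(a,a)}  (16 atoms)
goal ⊆ F2  ⇒  h_max = 2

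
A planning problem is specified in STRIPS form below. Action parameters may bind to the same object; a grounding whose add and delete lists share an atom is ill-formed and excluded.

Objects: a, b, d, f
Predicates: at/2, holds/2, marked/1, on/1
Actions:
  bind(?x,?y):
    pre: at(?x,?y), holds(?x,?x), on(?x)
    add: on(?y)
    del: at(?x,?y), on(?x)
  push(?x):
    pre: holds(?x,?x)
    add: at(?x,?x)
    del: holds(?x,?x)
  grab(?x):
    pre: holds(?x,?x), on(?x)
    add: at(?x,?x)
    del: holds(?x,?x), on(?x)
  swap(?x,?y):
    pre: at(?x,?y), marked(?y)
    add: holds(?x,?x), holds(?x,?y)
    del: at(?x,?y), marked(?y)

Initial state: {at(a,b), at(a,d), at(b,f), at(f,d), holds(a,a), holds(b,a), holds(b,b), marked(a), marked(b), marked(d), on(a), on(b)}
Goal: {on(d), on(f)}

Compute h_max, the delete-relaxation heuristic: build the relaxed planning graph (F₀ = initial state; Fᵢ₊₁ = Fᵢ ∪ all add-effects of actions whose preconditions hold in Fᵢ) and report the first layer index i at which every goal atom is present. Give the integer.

F0 = init (12 atoms)
F1 = F0 ∪ {at(a,a), at(b,b), holds(a,b), holds(a,d), holds(f,d), holds(f,f), on(d), on(f)}  (20 atoms)
goal ⊆ F1  ⇒  h_max = 1

1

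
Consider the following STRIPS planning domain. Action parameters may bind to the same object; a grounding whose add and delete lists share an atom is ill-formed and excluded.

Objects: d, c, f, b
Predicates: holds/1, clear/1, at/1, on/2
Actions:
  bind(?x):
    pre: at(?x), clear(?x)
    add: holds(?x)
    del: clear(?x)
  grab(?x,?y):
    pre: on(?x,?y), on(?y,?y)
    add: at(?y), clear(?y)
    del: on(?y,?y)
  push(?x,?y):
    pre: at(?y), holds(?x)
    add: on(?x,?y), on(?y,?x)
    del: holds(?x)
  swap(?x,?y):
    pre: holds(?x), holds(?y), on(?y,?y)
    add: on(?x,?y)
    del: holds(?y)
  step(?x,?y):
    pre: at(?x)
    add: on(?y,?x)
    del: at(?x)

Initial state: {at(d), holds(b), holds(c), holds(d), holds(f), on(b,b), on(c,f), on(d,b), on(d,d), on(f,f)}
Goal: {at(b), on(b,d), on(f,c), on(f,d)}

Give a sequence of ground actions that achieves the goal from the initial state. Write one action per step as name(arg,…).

grab(d,b); grab(c,f); push(d,f); push(c,f); push(b,d)

1. grab(d,b)  →  {at(b), at(d), clear(b), holds(b), holds(c), holds(d), holds(f), on(c,f), on(d,b), on(d,d), on(f,f)}
2. grab(c,f)  →  {at(b), at(d), at(f), clear(b), clear(f), holds(b), holds(c), holds(d), holds(f), on(c,f), on(d,b), on(d,d)}
3. push(d,f)  →  {at(b), at(d), at(f), clear(b), clear(f), holds(b), holds(c), holds(f), on(c,f), on(d,b), on(d,d), on(d,f), on(f,d)}
4. push(c,f)  →  {at(b), at(d), at(f), clear(b), clear(f), holds(b), holds(f), on(c,f), on(d,b), on(d,d), on(d,f), on(f,c), on(f,d)}
5. push(b,d)  →  {at(b), at(d), at(f), clear(b), clear(f), holds(f), on(b,d), on(c,f), on(d,b), on(d,d), on(d,f), on(f,c), on(f,d)}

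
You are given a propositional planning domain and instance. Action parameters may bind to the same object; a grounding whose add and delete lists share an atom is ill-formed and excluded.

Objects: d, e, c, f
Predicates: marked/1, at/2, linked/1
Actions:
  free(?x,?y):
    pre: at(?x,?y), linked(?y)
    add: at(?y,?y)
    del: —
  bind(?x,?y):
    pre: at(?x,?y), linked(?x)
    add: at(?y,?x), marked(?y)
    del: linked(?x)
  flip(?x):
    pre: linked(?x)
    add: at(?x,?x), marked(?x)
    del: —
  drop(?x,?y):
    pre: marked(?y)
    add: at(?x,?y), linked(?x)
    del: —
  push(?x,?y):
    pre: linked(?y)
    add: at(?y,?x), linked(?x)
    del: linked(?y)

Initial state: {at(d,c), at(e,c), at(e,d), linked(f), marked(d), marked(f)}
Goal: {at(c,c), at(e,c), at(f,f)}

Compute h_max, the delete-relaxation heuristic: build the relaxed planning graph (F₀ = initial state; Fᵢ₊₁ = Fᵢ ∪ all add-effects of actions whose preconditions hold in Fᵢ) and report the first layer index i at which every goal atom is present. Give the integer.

2

F0 = init (6 atoms)
F1 = F0 ∪ {at(c,d), at(c,f), at(d,d), at(d,f), at(e,f), at(f,c), at(f,d), at(f,e), at(f,f), linked(c), linked(d), linked(e)}  (18 atoms)
F2 = F1 ∪ {at(c,c), at(c,e), at(d,e), at(e,e), marked(c), marked(e)}  (24 atoms)
goal ⊆ F2  ⇒  h_max = 2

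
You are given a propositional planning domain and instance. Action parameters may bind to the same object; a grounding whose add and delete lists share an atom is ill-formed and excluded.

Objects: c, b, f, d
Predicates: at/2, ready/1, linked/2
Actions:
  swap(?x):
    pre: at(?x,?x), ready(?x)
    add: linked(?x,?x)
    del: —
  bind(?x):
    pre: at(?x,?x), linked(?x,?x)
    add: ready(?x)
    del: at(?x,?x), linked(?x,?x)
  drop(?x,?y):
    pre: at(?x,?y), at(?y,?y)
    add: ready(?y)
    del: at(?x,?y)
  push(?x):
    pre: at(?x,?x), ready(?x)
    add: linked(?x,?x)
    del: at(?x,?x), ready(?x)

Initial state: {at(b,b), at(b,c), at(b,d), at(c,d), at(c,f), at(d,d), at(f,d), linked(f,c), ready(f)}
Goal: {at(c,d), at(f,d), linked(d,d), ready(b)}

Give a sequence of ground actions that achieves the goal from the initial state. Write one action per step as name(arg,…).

drop(b,b); drop(b,d); swap(d)

1. drop(b,b)  →  {at(b,c), at(b,d), at(c,d), at(c,f), at(d,d), at(f,d), linked(f,c), ready(b), ready(f)}
2. drop(b,d)  →  {at(b,c), at(c,d), at(c,f), at(d,d), at(f,d), linked(f,c), ready(b), ready(d), ready(f)}
3. swap(d)  →  {at(b,c), at(c,d), at(c,f), at(d,d), at(f,d), linked(d,d), linked(f,c), ready(b), ready(d), ready(f)}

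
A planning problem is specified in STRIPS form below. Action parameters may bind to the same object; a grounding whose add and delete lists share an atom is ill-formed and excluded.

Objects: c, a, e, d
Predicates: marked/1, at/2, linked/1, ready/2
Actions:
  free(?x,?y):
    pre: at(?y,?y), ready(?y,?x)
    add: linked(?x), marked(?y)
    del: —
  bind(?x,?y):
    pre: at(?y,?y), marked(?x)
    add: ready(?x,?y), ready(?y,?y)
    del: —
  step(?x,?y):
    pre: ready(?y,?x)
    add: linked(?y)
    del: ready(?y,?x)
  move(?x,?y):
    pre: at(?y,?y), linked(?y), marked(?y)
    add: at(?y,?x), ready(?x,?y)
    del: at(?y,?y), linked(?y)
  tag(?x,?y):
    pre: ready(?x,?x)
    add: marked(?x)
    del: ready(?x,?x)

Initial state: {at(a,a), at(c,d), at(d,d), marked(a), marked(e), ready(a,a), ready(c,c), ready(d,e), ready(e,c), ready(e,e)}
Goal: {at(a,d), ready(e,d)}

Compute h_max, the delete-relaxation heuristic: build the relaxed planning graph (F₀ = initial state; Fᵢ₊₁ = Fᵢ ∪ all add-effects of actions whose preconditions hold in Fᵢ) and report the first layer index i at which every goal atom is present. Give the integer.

F0 = init (10 atoms)
F1 = F0 ∪ {linked(a), linked(c), linked(d), linked(e), marked(c), marked(d), ready(a,d), ready(d,d), ready(e,a), ready(e,d)}  (20 atoms)
F2 = F1 ∪ {at(a,c), at(a,d), at(a,e), at(d,a), at(d,c), at(d,e), ready(c,a), ready(c,d), ready(d,a)}  (29 atoms)
goal ⊆ F2  ⇒  h_max = 2

2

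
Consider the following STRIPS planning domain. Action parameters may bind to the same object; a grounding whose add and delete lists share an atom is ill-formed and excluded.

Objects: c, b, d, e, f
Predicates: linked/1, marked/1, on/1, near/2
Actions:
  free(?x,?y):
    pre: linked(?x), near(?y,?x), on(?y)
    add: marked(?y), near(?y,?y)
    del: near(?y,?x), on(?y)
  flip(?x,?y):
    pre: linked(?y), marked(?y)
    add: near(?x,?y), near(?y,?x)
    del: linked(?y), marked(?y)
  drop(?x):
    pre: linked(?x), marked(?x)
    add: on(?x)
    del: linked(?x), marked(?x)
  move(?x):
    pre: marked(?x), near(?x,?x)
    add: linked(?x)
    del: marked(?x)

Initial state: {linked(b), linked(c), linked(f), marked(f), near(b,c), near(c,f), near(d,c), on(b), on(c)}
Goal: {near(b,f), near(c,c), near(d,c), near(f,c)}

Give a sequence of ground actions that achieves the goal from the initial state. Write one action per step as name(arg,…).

1. free(f,c)  →  {linked(b), linked(c), linked(f), marked(c), marked(f), near(b,c), near(c,c), near(d,c), on(b)}
2. flip(b,f)  →  {linked(b), linked(c), marked(c), near(b,c), near(b,f), near(c,c), near(d,c), near(f,b), on(b)}
3. flip(f,c)  →  {linked(b), near(b,c), near(b,f), near(c,c), near(c,f), near(d,c), near(f,b), near(f,c), on(b)}

free(f,c); flip(b,f); flip(f,c)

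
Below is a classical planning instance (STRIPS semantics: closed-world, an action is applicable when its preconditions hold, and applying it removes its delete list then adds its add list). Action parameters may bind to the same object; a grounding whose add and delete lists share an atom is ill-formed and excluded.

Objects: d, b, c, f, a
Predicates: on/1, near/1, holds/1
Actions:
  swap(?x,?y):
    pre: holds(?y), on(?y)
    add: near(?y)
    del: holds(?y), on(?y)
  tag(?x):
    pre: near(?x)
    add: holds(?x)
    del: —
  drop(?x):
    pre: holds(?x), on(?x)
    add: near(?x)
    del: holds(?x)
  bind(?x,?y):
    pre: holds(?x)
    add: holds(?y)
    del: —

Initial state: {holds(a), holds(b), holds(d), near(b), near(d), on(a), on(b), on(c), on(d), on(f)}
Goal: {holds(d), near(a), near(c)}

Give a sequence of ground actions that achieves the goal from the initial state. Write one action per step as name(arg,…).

1. swap(d,a)  →  {holds(b), holds(d), near(a), near(b), near(d), on(b), on(c), on(d), on(f)}
2. bind(d,c)  →  {holds(b), holds(c), holds(d), near(a), near(b), near(d), on(b), on(c), on(d), on(f)}
3. swap(d,c)  →  {holds(b), holds(d), near(a), near(b), near(c), near(d), on(b), on(d), on(f)}

swap(d,a); bind(d,c); swap(d,c)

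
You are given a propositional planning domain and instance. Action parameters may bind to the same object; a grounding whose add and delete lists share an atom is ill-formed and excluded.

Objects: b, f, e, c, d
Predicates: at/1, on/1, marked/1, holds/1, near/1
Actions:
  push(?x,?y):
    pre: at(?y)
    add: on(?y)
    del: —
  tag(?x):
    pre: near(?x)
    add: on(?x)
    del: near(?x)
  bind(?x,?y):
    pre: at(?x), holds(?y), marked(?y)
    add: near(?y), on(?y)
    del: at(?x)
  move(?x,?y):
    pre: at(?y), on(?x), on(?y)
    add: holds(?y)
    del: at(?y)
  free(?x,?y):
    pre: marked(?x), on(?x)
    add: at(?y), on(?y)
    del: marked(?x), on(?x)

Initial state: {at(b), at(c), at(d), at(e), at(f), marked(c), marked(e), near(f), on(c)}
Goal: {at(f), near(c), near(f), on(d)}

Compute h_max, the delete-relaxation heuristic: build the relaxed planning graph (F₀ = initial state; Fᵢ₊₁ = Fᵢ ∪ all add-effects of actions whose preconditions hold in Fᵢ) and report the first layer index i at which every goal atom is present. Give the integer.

F0 = init (9 atoms)
F1 = F0 ∪ {holds(c), on(b), on(d), on(e), on(f)}  (14 atoms)
F2 = F1 ∪ {holds(b), holds(d), holds(e), holds(f), near(c)}  (19 atoms)
goal ⊆ F2  ⇒  h_max = 2

2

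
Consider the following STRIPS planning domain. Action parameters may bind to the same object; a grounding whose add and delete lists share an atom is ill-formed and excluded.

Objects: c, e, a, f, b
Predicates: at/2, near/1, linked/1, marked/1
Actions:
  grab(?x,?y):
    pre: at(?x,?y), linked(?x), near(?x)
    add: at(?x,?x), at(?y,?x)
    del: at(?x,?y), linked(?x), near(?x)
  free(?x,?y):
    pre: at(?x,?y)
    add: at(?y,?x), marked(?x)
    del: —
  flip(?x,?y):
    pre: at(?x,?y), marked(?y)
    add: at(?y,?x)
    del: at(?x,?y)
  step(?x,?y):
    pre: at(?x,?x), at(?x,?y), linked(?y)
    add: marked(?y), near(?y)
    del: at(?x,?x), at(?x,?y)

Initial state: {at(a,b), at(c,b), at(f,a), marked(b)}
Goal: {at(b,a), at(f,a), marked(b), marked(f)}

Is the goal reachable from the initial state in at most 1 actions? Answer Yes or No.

1. free(a,b)  →  {at(a,b), at(b,a), at(c,b), at(f,a), marked(a), marked(b)}
2. free(f,a)  →  {at(a,b), at(a,f), at(b,a), at(c,b), at(f,a), marked(a), marked(b), marked(f)}
optimal plan length = 2; 2 > 1

No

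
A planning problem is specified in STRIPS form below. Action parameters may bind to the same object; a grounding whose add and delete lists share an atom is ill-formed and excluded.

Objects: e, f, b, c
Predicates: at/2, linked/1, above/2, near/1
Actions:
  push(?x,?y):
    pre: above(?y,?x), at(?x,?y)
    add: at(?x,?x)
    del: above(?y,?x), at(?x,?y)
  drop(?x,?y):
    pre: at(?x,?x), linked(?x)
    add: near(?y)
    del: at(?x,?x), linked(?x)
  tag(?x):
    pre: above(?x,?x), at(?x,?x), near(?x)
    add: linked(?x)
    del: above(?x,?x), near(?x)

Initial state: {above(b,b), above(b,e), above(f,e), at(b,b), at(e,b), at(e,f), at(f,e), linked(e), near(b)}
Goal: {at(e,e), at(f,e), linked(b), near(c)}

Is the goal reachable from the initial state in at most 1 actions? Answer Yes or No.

1. push(e,f)  →  {above(b,b), above(b,e), at(b,b), at(e,b), at(e,e), at(f,e), linked(e), near(b)}
2. drop(e,c)  →  {above(b,b), above(b,e), at(b,b), at(e,b), at(f,e), near(b), near(c)}
3. push(e,b)  →  {above(b,b), at(b,b), at(e,e), at(f,e), near(b), near(c)}
4. tag(b)  →  {at(b,b), at(e,e), at(f,e), linked(b), near(c)}
optimal plan length = 4; 4 > 1

No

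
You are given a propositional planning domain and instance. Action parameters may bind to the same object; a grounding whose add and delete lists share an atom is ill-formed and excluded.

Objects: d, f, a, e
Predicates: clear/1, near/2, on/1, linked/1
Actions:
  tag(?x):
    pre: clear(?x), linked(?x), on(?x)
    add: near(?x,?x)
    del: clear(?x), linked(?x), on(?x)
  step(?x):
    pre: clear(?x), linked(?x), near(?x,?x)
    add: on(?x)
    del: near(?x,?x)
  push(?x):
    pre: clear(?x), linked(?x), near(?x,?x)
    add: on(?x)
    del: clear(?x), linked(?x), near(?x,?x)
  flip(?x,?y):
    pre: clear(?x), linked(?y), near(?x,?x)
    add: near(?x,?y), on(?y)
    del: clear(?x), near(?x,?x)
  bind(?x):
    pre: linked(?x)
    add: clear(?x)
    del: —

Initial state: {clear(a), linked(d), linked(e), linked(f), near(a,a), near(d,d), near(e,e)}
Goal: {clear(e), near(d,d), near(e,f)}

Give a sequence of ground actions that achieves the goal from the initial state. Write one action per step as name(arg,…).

bind(e); flip(e,f); bind(e)

1. bind(e)  →  {clear(a), clear(e), linked(d), linked(e), linked(f), near(a,a), near(d,d), near(e,e)}
2. flip(e,f)  →  {clear(a), linked(d), linked(e), linked(f), near(a,a), near(d,d), near(e,f), on(f)}
3. bind(e)  →  {clear(a), clear(e), linked(d), linked(e), linked(f), near(a,a), near(d,d), near(e,f), on(f)}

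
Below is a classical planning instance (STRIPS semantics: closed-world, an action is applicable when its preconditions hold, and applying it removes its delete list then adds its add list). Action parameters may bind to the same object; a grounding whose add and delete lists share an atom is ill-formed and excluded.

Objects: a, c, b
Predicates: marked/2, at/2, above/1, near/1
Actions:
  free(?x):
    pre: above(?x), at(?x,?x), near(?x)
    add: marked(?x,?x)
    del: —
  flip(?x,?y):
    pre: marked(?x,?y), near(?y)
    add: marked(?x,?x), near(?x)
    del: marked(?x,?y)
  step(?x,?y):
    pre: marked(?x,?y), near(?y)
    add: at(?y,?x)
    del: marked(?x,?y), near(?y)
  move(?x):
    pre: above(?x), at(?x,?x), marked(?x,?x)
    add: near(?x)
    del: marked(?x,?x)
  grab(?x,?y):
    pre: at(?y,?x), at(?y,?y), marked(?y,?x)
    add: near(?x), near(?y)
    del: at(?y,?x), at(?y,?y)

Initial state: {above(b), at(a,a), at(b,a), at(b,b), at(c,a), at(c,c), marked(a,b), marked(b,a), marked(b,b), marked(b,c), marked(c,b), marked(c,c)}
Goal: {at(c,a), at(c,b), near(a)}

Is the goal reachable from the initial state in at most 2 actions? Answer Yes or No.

No

1. grab(a,b)  →  {above(b), at(a,a), at(c,a), at(c,c), marked(a,b), marked(b,a), marked(b,b), marked(b,c), marked(c,b), marked(c,c), near(a), near(b)}
2. flip(c,b)  →  {above(b), at(a,a), at(c,a), at(c,c), marked(a,b), marked(b,a), marked(b,b), marked(b,c), marked(c,c), near(a), near(b), near(c)}
3. step(b,c)  →  {above(b), at(a,a), at(c,a), at(c,b), at(c,c), marked(a,b), marked(b,a), marked(b,b), marked(c,c), near(a), near(b)}
optimal plan length = 3; 3 > 2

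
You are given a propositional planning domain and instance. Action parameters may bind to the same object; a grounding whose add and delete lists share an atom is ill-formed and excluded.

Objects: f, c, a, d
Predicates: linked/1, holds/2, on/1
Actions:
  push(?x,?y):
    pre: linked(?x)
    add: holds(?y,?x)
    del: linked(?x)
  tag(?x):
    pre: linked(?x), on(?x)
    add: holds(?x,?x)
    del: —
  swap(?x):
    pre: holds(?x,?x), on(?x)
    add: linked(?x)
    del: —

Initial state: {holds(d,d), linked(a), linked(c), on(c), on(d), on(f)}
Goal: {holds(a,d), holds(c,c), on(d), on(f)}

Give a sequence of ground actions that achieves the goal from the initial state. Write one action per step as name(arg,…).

push(c,c); swap(d); push(d,a)

1. push(c,c)  →  {holds(c,c), holds(d,d), linked(a), on(c), on(d), on(f)}
2. swap(d)  →  {holds(c,c), holds(d,d), linked(a), linked(d), on(c), on(d), on(f)}
3. push(d,a)  →  {holds(a,d), holds(c,c), holds(d,d), linked(a), on(c), on(d), on(f)}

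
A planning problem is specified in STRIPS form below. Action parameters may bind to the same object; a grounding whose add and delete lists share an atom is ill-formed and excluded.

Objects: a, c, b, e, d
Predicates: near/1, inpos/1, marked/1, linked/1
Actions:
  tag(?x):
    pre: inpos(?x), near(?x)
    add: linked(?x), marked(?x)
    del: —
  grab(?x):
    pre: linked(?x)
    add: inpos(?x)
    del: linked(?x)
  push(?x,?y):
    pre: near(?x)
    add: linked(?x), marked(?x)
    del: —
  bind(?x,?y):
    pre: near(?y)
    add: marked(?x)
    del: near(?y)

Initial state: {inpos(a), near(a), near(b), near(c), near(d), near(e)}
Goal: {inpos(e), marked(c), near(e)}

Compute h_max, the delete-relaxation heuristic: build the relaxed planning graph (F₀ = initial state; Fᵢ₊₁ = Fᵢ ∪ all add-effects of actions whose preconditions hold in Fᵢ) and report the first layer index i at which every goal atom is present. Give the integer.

F0 = init (6 atoms)
F1 = F0 ∪ {linked(a), linked(b), linked(c), linked(d), linked(e), marked(a), marked(b), marked(c), marked(d), marked(e)}  (16 atoms)
F2 = F1 ∪ {inpos(b), inpos(c), inpos(d), inpos(e)}  (20 atoms)
goal ⊆ F2  ⇒  h_max = 2

2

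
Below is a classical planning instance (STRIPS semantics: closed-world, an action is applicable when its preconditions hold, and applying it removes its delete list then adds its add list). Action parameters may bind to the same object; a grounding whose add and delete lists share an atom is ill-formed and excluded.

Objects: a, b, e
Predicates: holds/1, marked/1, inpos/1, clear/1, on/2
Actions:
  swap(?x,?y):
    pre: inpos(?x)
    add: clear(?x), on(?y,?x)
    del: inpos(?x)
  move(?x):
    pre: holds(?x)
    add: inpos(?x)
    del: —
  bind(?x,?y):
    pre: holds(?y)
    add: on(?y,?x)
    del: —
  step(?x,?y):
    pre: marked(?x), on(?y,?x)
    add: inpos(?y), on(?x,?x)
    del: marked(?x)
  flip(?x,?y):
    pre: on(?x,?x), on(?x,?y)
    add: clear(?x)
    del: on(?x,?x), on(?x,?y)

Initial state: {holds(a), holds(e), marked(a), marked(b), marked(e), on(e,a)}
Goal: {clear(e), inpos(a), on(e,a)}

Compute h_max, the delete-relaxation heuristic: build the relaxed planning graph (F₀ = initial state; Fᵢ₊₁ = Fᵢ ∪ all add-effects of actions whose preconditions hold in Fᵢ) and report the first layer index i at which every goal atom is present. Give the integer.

F0 = init (6 atoms)
F1 = F0 ∪ {inpos(a), inpos(e), on(a,a), on(a,b), on(a,e), on(e,b), on(e,e)}  (13 atoms)
F2 = F1 ∪ {clear(a), clear(e), on(b,a), on(b,b), on(b,e)}  (18 atoms)
goal ⊆ F2  ⇒  h_max = 2

2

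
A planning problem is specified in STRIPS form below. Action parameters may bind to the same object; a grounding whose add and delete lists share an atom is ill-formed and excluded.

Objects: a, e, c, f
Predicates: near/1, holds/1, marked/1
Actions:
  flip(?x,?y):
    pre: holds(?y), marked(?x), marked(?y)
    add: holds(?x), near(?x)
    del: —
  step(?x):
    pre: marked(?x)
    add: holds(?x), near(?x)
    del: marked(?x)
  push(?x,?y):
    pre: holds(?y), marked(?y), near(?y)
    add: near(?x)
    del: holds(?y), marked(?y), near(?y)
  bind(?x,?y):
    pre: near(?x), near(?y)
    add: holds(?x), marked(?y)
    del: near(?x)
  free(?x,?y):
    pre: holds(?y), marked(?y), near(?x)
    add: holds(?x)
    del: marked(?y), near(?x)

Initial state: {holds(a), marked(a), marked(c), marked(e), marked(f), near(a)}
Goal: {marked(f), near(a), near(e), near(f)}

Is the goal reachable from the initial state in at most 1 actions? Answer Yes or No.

No

1. flip(e,a)  →  {holds(a), holds(e), marked(a), marked(c), marked(e), marked(f), near(a), near(e)}
2. flip(f,a)  →  {holds(a), holds(e), holds(f), marked(a), marked(c), marked(e), marked(f), near(a), near(e), near(f)}
optimal plan length = 2; 2 > 1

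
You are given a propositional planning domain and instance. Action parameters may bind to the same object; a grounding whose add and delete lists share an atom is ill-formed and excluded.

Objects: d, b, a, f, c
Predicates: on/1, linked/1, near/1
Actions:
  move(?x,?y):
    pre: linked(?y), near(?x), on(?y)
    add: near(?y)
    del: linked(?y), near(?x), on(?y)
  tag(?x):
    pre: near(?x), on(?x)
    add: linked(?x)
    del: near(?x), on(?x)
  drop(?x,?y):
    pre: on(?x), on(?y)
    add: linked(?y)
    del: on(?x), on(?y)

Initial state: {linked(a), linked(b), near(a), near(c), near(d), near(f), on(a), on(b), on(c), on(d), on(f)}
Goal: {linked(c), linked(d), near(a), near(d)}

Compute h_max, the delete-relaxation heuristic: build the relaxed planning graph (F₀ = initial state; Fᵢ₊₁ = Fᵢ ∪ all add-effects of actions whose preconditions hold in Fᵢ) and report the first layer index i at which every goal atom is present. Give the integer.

1

F0 = init (11 atoms)
F1 = F0 ∪ {linked(c), linked(d), linked(f), near(b)}  (15 atoms)
goal ⊆ F1  ⇒  h_max = 1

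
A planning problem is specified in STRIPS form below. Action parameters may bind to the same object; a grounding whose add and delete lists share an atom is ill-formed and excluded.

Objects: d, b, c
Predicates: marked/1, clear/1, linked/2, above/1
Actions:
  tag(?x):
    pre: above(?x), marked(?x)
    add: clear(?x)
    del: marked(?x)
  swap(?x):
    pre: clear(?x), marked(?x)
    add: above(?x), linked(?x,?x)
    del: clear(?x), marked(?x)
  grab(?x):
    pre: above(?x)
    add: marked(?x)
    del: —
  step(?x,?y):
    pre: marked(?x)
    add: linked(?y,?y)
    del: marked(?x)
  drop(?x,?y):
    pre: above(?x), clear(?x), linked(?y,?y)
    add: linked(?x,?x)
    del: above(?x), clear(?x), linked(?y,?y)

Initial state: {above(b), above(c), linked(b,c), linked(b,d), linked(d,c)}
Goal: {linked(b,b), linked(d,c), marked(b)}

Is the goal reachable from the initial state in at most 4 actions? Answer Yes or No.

Yes

1. grab(b)  →  {above(b), above(c), linked(b,c), linked(b,d), linked(d,c), marked(b)}
2. grab(c)  →  {above(b), above(c), linked(b,c), linked(b,d), linked(d,c), marked(b), marked(c)}
3. step(c,b)  →  {above(b), above(c), linked(b,b), linked(b,c), linked(b,d), linked(d,c), marked(b)}
optimal plan length = 3; 3 ≤ 4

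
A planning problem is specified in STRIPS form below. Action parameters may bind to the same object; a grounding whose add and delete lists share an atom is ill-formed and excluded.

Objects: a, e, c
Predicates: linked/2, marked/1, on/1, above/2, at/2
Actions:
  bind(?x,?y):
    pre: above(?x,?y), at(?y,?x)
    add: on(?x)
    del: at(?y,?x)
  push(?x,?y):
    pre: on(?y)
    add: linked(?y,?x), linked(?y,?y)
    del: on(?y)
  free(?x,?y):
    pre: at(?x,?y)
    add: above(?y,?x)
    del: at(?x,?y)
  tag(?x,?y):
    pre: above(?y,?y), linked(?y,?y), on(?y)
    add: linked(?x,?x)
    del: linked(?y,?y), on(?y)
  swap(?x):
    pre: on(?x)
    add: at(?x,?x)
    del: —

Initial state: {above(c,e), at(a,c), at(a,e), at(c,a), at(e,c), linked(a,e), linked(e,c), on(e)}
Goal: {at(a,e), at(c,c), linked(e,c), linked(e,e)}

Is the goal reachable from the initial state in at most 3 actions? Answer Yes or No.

Yes

1. bind(c,e)  →  {above(c,e), at(a,c), at(a,e), at(c,a), linked(a,e), linked(e,c), on(c), on(e)}
2. push(a,e)  →  {above(c,e), at(a,c), at(a,e), at(c,a), linked(a,e), linked(e,a), linked(e,c), linked(e,e), on(c)}
3. swap(c)  →  {above(c,e), at(a,c), at(a,e), at(c,a), at(c,c), linked(a,e), linked(e,a), linked(e,c), linked(e,e), on(c)}
optimal plan length = 3; 3 ≤ 3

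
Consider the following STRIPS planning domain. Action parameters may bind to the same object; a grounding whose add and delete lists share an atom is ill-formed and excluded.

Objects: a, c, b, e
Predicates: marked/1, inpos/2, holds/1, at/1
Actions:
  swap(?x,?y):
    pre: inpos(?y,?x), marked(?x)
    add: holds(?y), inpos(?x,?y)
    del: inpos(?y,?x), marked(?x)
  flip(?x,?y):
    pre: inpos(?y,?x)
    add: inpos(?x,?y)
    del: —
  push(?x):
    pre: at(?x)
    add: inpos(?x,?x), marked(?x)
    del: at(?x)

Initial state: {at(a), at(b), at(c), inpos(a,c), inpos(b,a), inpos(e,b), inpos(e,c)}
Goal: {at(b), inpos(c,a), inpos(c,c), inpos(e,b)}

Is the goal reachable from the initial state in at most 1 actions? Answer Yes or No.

1. flip(c,a)  →  {at(a), at(b), at(c), inpos(a,c), inpos(b,a), inpos(c,a), inpos(e,b), inpos(e,c)}
2. push(c)  →  {at(a), at(b), inpos(a,c), inpos(b,a), inpos(c,a), inpos(c,c), inpos(e,b), inpos(e,c), marked(c)}
optimal plan length = 2; 2 > 1

No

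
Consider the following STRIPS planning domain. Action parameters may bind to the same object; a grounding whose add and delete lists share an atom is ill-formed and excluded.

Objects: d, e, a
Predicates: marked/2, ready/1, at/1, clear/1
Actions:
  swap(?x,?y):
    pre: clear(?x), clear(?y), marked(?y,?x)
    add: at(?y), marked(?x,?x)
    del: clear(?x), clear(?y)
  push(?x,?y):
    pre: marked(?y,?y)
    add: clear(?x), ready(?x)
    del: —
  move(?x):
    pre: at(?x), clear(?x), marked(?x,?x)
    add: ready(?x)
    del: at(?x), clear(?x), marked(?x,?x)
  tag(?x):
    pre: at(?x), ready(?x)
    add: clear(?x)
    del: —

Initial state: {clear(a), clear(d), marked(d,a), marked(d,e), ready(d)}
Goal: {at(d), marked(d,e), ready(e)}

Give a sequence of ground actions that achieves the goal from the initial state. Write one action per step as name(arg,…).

1. swap(a,d)  →  {at(d), marked(a,a), marked(d,a), marked(d,e), ready(d)}
2. push(e,a)  →  {at(d), clear(e), marked(a,a), marked(d,a), marked(d,e), ready(d), ready(e)}

swap(a,d); push(e,a)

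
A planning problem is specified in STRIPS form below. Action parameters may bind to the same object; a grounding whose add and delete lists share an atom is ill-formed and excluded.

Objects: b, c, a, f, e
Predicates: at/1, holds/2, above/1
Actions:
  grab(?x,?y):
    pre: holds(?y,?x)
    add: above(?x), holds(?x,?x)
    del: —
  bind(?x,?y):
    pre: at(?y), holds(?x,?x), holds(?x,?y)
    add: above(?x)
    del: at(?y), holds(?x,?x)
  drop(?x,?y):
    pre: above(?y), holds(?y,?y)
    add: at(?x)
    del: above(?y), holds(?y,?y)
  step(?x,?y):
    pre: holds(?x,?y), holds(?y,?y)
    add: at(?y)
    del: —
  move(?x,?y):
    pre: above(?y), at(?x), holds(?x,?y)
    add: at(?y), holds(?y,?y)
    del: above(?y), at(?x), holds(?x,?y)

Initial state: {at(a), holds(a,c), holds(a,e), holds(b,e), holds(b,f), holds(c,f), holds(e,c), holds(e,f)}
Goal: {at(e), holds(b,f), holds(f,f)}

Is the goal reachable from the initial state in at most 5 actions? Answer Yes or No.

1. grab(c,a)  →  {above(c), at(a), holds(a,c), holds(a,e), holds(b,e), holds(b,f), holds(c,c), holds(c,f), holds(e,c), holds(e,f)}
2. grab(f,b)  →  {above(c), above(f), at(a), holds(a,c), holds(a,e), holds(b,e), holds(b,f), holds(c,c), holds(c,f), holds(e,c), holds(e,f), holds(f,f)}
3. drop(e,c)  →  {above(f), at(a), at(e), holds(a,c), holds(a,e), holds(b,e), holds(b,f), holds(c,f), holds(e,c), holds(e,f), holds(f,f)}
optimal plan length = 3; 3 ≤ 5

Yes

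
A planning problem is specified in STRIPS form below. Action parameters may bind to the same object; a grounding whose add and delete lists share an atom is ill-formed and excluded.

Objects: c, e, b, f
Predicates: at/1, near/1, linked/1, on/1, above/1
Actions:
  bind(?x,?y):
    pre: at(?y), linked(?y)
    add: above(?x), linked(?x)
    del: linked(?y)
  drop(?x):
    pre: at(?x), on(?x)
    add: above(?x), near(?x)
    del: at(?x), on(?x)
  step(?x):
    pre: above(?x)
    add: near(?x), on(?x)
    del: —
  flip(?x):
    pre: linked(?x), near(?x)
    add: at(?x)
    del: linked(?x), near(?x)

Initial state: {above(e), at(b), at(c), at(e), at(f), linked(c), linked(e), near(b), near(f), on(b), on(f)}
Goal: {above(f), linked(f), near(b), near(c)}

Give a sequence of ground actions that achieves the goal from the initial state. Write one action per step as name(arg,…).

bind(c,e); bind(f,c); step(c)

1. bind(c,e)  →  {above(c), above(e), at(b), at(c), at(e), at(f), linked(c), near(b), near(f), on(b), on(f)}
2. bind(f,c)  →  {above(c), above(e), above(f), at(b), at(c), at(e), at(f), linked(f), near(b), near(f), on(b), on(f)}
3. step(c)  →  {above(c), above(e), above(f), at(b), at(c), at(e), at(f), linked(f), near(b), near(c), near(f), on(b), on(c), on(f)}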